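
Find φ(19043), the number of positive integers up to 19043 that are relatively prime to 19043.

18768

Factor: 19043 = 137 · 139.
φ(19043) = (137−1) · (139−1) = 136 · 138 = 18768.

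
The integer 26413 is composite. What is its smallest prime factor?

26413 is odd.
Digit sum 16, not divisible by 3.
Ends in 3: not divisible by 5.
7: 26413 = 7·3773 + 2
11: 26413 = 11·2401 + 2
13: 26413 = 13·2031 + 10
17: 26413 = 17·1553 + 12
19: 26413 = 19·1390 + 3
23: 26413 = 23·1148 + 9
29: 26413 = 29·910 + 23
31: 26413 = 31·852 + 1
37: 26413 = 37·713 + 32
41: 26413 = 41·644 + 9
43: 26413 = 43·614 + 11
47: 26413 = 47·561 + 46
53: 26413 = 53·498 + 19
59: 26413 = 59·447 + 40
61: 26413 = 61·433

61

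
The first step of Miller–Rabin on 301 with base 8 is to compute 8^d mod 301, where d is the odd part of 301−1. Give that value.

260

301 − 1 = 300 = 2^2 · 75, so d = 75.
8^1 ≡ 8 (mod 301)
8^2 ≡ 8^2 = 64 ≡ 64 (mod 301)
8^4 ≡ 64^2 = 4096 ≡ 183 (mod 301)
8^8 ≡ 183^2 = 33489 ≡ 78 (mod 301)
8^16 ≡ 78^2 = 6084 ≡ 64 (mod 301)
8^32 ≡ 64^2 = 4096 ≡ 183 (mod 301)
8^64 ≡ 183^2 = 33489 ≡ 78 (mod 301)
75 = 64 + 8 + 2 + 1 in binary powers of 2.
So 8^75 ≡ 78 · 78 · 64 · 8 ≡ 260 (mod 301).
Squaring chain: 260 → 176; never reaches −1, so base 8 is a Miller–Rabin witness that 301 is composite.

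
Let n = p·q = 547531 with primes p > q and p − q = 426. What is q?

Since p = q + 426, we have 547531 = q(q + 426), so q² + 426q − 547531 = 0.
Discriminant: 426² + 4·547531 = 181476 + 2190124 = 2371600; √2371600 = 1540.
q = (−426 + 1540)/2 = 557, and p = q + 426 = 983.
Check: 557 · 983 = 547531.

557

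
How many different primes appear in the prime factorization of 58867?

58867 = 37^2 · 43
58867 = 37^2 · 43, which has 2 distinct prime factors.

2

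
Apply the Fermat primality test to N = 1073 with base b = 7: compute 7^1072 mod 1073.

7^1 ≡ 7 (mod 1073)
7^2 ≡ 7^2 = 49 ≡ 49 (mod 1073)
7^4 ≡ 49^2 = 2401 ≡ 255 (mod 1073)
7^8 ≡ 255^2 = 65025 ≡ 645 (mod 1073)
7^16 ≡ 645^2 = 416025 ≡ 774 (mod 1073)
7^32 ≡ 774^2 = 599076 ≡ 342 (mod 1073)
7^64 ≡ 342^2 = 116964 ≡ 7 (mod 1073)
7^128 ≡ 7^2 = 49 ≡ 49 (mod 1073)
7^256 ≡ 49^2 = 2401 ≡ 255 (mod 1073)
7^512 ≡ 255^2 = 65025 ≡ 645 (mod 1073)
7^1024 ≡ 645^2 = 416025 ≡ 774 (mod 1073)
1072 = 1024 + 32 + 16 in binary powers of 2.
So 7^1072 ≡ 774 · 342 · 774 ≡ 7 (mod 1073).
Since 7 ≠ 1, base 7 is a Fermat witness: 1073 is composite.

7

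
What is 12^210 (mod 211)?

1

12^1 ≡ 12 (mod 211)
12^2 ≡ 12^2 = 144 ≡ 144 (mod 211)
12^4 ≡ 144^2 = 20736 ≡ 58 (mod 211)
12^8 ≡ 58^2 = 3364 ≡ 199 (mod 211)
12^16 ≡ 199^2 = 39601 ≡ 144 (mod 211)
12^32 ≡ 144^2 = 20736 ≡ 58 (mod 211)
12^64 ≡ 58^2 = 3364 ≡ 199 (mod 211)
12^128 ≡ 199^2 = 39601 ≡ 144 (mod 211)
210 = 128 + 64 + 16 + 2 in binary powers of 2.
So 12^210 ≡ 144 · 199 · 144 · 144 ≡ 1 (mod 211).
Since the result is 1, base 12 gives no evidence that 211 is composite.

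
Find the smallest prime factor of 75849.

75849 is odd.
Digit sum 33, divisible by 3.

3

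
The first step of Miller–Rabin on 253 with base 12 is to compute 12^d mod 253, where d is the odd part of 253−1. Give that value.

253 − 1 = 252 = 2^2 · 63, so d = 63.
12^1 ≡ 12 (mod 253)
12^2 ≡ 12^2 = 144 ≡ 144 (mod 253)
12^4 ≡ 144^2 = 20736 ≡ 243 (mod 253)
12^8 ≡ 243^2 = 59049 ≡ 100 (mod 253)
12^16 ≡ 100^2 = 10000 ≡ 133 (mod 253)
12^32 ≡ 133^2 = 17689 ≡ 232 (mod 253)
63 = 32 + 16 + 8 + 4 + 2 + 1 in binary powers of 2.
So 12^63 ≡ 232 · 133 · 100 · 243 · 144 · 12 ≡ 100 (mod 253).
Squaring chain: 100 → 133; never reaches −1, so base 12 is a Miller–Rabin witness that 253 is composite.

100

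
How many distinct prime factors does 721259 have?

5

721259 = 7 · 103037
103037 = 11 · 9367
9367 = 17 · 551
551 = 19 · 29
721259 = 7 · 11 · 17 · 19 · 29, which has 5 distinct prime factors.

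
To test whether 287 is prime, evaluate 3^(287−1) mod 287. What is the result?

32

3^1 ≡ 3 (mod 287)
3^2 ≡ 3^2 = 9 ≡ 9 (mod 287)
3^4 ≡ 9^2 = 81 ≡ 81 (mod 287)
3^8 ≡ 81^2 = 6561 ≡ 247 (mod 287)
3^16 ≡ 247^2 = 61009 ≡ 165 (mod 287)
3^32 ≡ 165^2 = 27225 ≡ 247 (mod 287)
3^64 ≡ 247^2 = 61009 ≡ 165 (mod 287)
3^128 ≡ 165^2 = 27225 ≡ 247 (mod 287)
3^256 ≡ 247^2 = 61009 ≡ 165 (mod 287)
286 = 256 + 16 + 8 + 4 + 2 in binary powers of 2.
So 3^286 ≡ 165 · 165 · 247 · 81 · 9 ≡ 32 (mod 287).
Since 32 ≠ 1, base 3 is a Fermat witness: 287 is composite.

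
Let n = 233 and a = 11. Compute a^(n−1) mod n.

11^1 ≡ 11 (mod 233)
11^2 ≡ 11^2 = 121 ≡ 121 (mod 233)
11^4 ≡ 121^2 = 14641 ≡ 195 (mod 233)
11^8 ≡ 195^2 = 38025 ≡ 46 (mod 233)
11^16 ≡ 46^2 = 2116 ≡ 19 (mod 233)
11^32 ≡ 19^2 = 361 ≡ 128 (mod 233)
11^64 ≡ 128^2 = 16384 ≡ 74 (mod 233)
11^128 ≡ 74^2 = 5476 ≡ 117 (mod 233)
232 = 128 + 64 + 32 + 8 in binary powers of 2.
So 11^232 ≡ 117 · 74 · 128 · 46 ≡ 1 (mod 233).
Since the result is 1, base 11 gives no evidence that 233 is composite.

1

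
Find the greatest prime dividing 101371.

101371 = 17 · 5963
5963 = 67 · 89
89 is prime.
So 101371 = 17 · 67 · 89; the largest prime factor is 89.

89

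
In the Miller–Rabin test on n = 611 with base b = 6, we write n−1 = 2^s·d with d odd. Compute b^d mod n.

611 − 1 = 610 = 2^1 · 305, so d = 305.
6^1 ≡ 6 (mod 611)
6^2 ≡ 6^2 = 36 ≡ 36 (mod 611)
6^4 ≡ 36^2 = 1296 ≡ 74 (mod 611)
6^8 ≡ 74^2 = 5476 ≡ 588 (mod 611)
6^16 ≡ 588^2 = 345744 ≡ 529 (mod 611)
6^32 ≡ 529^2 = 279841 ≡ 3 (mod 611)
6^64 ≡ 3^2 = 9 ≡ 9 (mod 611)
6^128 ≡ 9^2 = 81 ≡ 81 (mod 611)
6^256 ≡ 81^2 = 6561 ≡ 451 (mod 611)
305 = 256 + 32 + 16 + 1 in binary powers of 2.
So 6^305 ≡ 451 · 3 · 529 · 6 ≡ 314 (mod 611).
Squaring chain: 314; never reaches −1, so base 6 is a Miller–Rabin witness that 611 is composite.

314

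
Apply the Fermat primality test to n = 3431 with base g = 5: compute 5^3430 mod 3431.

1191

5^1 ≡ 5 (mod 3431)
5^2 ≡ 5^2 = 25 ≡ 25 (mod 3431)
5^4 ≡ 25^2 = 625 ≡ 625 (mod 3431)
5^8 ≡ 625^2 = 390625 ≡ 2922 (mod 3431)
5^16 ≡ 2922^2 = 8538084 ≡ 1756 (mod 3431)
5^32 ≡ 1756^2 = 3083536 ≡ 2498 (mod 3431)
5^64 ≡ 2498^2 = 6240004 ≡ 2446 (mod 3431)
5^128 ≡ 2446^2 = 5982916 ≡ 2683 (mod 3431)
5^256 ≡ 2683^2 = 7198489 ≡ 251 (mod 3431)
5^512 ≡ 251^2 = 63001 ≡ 1243 (mod 3431)
5^1024 ≡ 1243^2 = 1545049 ≡ 1099 (mod 3431)
5^2048 ≡ 1099^2 = 1207801 ≡ 89 (mod 3431)
3430 = 2048 + 1024 + 256 + 64 + 32 + 4 + 2 in binary powers of 2.
So 5^3430 ≡ 89 · 1099 · 251 · 2446 · 2498 · 625 · 25 ≡ 1191 (mod 3431).
Since 1191 ≠ 1, base 5 is a Fermat witness: 3431 is composite.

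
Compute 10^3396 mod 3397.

3370

10^1 ≡ 10 (mod 3397)
10^2 ≡ 10^2 = 100 ≡ 100 (mod 3397)
10^4 ≡ 100^2 = 10000 ≡ 3206 (mod 3397)
10^8 ≡ 3206^2 = 10278436 ≡ 2511 (mod 3397)
10^16 ≡ 2511^2 = 6305121 ≡ 289 (mod 3397)
10^32 ≡ 289^2 = 83521 ≡ 1993 (mod 3397)
10^64 ≡ 1993^2 = 3972049 ≡ 956 (mod 3397)
10^128 ≡ 956^2 = 913936 ≡ 143 (mod 3397)
10^256 ≡ 143^2 = 20449 ≡ 67 (mod 3397)
10^512 ≡ 67^2 = 4489 ≡ 1092 (mod 3397)
10^1024 ≡ 1092^2 = 1192464 ≡ 117 (mod 3397)
10^2048 ≡ 117^2 = 13689 ≡ 101 (mod 3397)
3396 = 2048 + 1024 + 256 + 64 + 4 in binary powers of 2.
So 10^3396 ≡ 101 · 117 · 67 · 956 · 3206 ≡ 3370 (mod 3397).
Since 3370 ≠ 1, base 10 is a Fermat witness: 3397 is composite.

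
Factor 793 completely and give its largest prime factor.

61

793 = 13 · 61
61 is prime.
So 793 = 13 · 61; the largest prime factor is 61.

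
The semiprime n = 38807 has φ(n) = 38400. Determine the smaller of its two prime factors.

φ(n) = (p−1)(q−1) = n − (p+q) + 1, so p + q = 38807 − 38400 + 1 = 408.
p and q are the roots of t² − 408t + 38807 = 0.
Discriminant: 408² − 4·38807 = 166464 − 155228 = 11236; √11236 = 106.
q = (408 − 106)/2 = 151, p = (408 + 106)/2 = 257.
Check: 151 · 257 = 38807.

151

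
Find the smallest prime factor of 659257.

659257 is odd.
Digit sum 34, not divisible by 3.
Ends in 7: not divisible by 5.
7: 659257 = 7·94179 + 4
11: 659257 = 11·59932 + 5
13: 659257 = 13·50712 + 1
17: 659257 = 17·38779 + 14
19: 659257 = 19·34697 + 14
23: 659257 = 23·28663 + 8
29: 659257 = 29·22733

29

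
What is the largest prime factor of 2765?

79

2765 = 5 · 553
553 = 7 · 79
79 is prime.
So 2765 = 5 · 7 · 79; the largest prime factor is 79.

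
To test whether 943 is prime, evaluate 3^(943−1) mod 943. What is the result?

278

3^1 ≡ 3 (mod 943)
3^2 ≡ 3^2 = 9 ≡ 9 (mod 943)
3^4 ≡ 9^2 = 81 ≡ 81 (mod 943)
3^8 ≡ 81^2 = 6561 ≡ 903 (mod 943)
3^16 ≡ 903^2 = 815409 ≡ 657 (mod 943)
3^32 ≡ 657^2 = 431649 ≡ 698 (mod 943)
3^64 ≡ 698^2 = 487204 ≡ 616 (mod 943)
3^128 ≡ 616^2 = 379456 ≡ 370 (mod 943)
3^256 ≡ 370^2 = 136900 ≡ 165 (mod 943)
3^512 ≡ 165^2 = 27225 ≡ 821 (mod 943)
942 = 512 + 256 + 128 + 32 + 8 + 4 + 2 in binary powers of 2.
So 3^942 ≡ 821 · 165 · 370 · 698 · 903 · 81 · 9 ≡ 278 (mod 943).
Since 278 ≠ 1, base 3 is a Fermat witness: 943 is composite.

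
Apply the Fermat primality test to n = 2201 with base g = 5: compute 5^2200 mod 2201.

1989

5^1 ≡ 5 (mod 2201)
5^2 ≡ 5^2 = 25 ≡ 25 (mod 2201)
5^4 ≡ 25^2 = 625 ≡ 625 (mod 2201)
5^8 ≡ 625^2 = 390625 ≡ 1048 (mod 2201)
5^16 ≡ 1048^2 = 1098304 ≡ 5 (mod 2201)
5^32 ≡ 5^2 = 25 ≡ 25 (mod 2201)
5^64 ≡ 25^2 = 625 ≡ 625 (mod 2201)
5^128 ≡ 625^2 = 390625 ≡ 1048 (mod 2201)
5^256 ≡ 1048^2 = 1098304 ≡ 5 (mod 2201)
5^512 ≡ 5^2 = 25 ≡ 25 (mod 2201)
5^1024 ≡ 25^2 = 625 ≡ 625 (mod 2201)
5^2048 ≡ 625^2 = 390625 ≡ 1048 (mod 2201)
2200 = 2048 + 128 + 16 + 8 in binary powers of 2.
So 5^2200 ≡ 1048 · 1048 · 5 · 1048 ≡ 1989 (mod 2201).
Since 1989 ≠ 1, base 5 is a Fermat witness: 2201 is composite.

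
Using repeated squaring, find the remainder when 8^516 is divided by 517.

410

8^1 ≡ 8 (mod 517)
8^2 ≡ 8^2 = 64 ≡ 64 (mod 517)
8^4 ≡ 64^2 = 4096 ≡ 477 (mod 517)
8^8 ≡ 477^2 = 227529 ≡ 49 (mod 517)
8^16 ≡ 49^2 = 2401 ≡ 333 (mod 517)
8^32 ≡ 333^2 = 110889 ≡ 251 (mod 517)
8^64 ≡ 251^2 = 63001 ≡ 444 (mod 517)
8^128 ≡ 444^2 = 197136 ≡ 159 (mod 517)
8^256 ≡ 159^2 = 25281 ≡ 465 (mod 517)
8^512 ≡ 465^2 = 216225 ≡ 119 (mod 517)
516 = 512 + 4 in binary powers of 2.
So 8^516 ≡ 119 · 477 ≡ 410 (mod 517).
Since 410 ≠ 1, base 8 is a Fermat witness: 517 is composite.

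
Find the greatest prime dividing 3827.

89

3827 = 43 · 89
89 is prime.
So 3827 = 43 · 89; the largest prime factor is 89.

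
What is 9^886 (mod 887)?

9^1 ≡ 9 (mod 887)
9^2 ≡ 9^2 = 81 ≡ 81 (mod 887)
9^4 ≡ 81^2 = 6561 ≡ 352 (mod 887)
9^8 ≡ 352^2 = 123904 ≡ 611 (mod 887)
9^16 ≡ 611^2 = 373321 ≡ 781 (mod 887)
9^32 ≡ 781^2 = 609961 ≡ 592 (mod 887)
9^64 ≡ 592^2 = 350464 ≡ 99 (mod 887)
9^128 ≡ 99^2 = 9801 ≡ 44 (mod 887)
9^256 ≡ 44^2 = 1936 ≡ 162 (mod 887)
9^512 ≡ 162^2 = 26244 ≡ 521 (mod 887)
886 = 512 + 256 + 64 + 32 + 16 + 4 + 2 in binary powers of 2.
So 9^886 ≡ 521 · 162 · 99 · 592 · 781 · 352 · 81 ≡ 1 (mod 887).
Since the result is 1, base 9 gives no evidence that 887 is composite.

1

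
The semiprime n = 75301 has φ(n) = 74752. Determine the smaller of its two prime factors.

257

φ(n) = (p−1)(q−1) = n − (p+q) + 1, so p + q = 75301 − 74752 + 1 = 550.
p and q are the roots of t² − 550t + 75301 = 0.
Discriminant: 550² − 4·75301 = 302500 − 301204 = 1296; √1296 = 36.
q = (550 − 36)/2 = 257, p = (550 + 36)/2 = 293.
Check: 257 · 293 = 75301.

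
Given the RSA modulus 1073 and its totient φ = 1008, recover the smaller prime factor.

φ(n) = (p−1)(q−1) = n − (p+q) + 1, so p + q = 1073 − 1008 + 1 = 66.
p and q are the roots of t² − 66t + 1073 = 0.
Discriminant: 66² − 4·1073 = 4356 − 4292 = 64; √64 = 8.
q = (66 − 8)/2 = 29, p = (66 + 8)/2 = 37.
Check: 29 · 37 = 1073.

29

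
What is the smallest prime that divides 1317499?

1317499 is odd.
Digit sum 34, not divisible by 3.
Ends in 9: not divisible by 5.
7: 1317499 = 7·188214 + 1
11: 1317499 = 11·119772 + 7
13: 1317499 = 13·101346 + 1
17: 1317499 = 17·77499 + 16
19: 1317499 = 19·69342 + 1
23: 1317499 = 23·57282 + 13
29: 1317499 = 29·45431

29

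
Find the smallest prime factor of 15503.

37

15503 is odd.
Digit sum 14, not divisible by 3.
Ends in 3: not divisible by 5.
7: 15503 = 7·2214 + 5
11: 15503 = 11·1409 + 4
13: 15503 = 13·1192 + 7
17: 15503 = 17·911 + 16
19: 15503 = 19·815 + 18
23: 15503 = 23·674 + 1
29: 15503 = 29·534 + 17
31: 15503 = 31·500 + 3
37: 15503 = 37·419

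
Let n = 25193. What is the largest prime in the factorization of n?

61

25193 = 7 · 3599
3599 = 59 · 61
61 is prime.
So 25193 = 7 · 59 · 61; the largest prime factor is 61.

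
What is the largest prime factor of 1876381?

1876381 = 13 · 144337
144337 = 37 · 3901
3901 = 47 · 83
83 is prime.
So 1876381 = 13 · 37 · 47 · 83; the largest prime factor is 83.

83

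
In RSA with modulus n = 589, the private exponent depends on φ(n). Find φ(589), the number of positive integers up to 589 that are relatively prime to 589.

Factor: 589 = 19 · 31.
φ(589) = (19−1) · (31−1) = 18 · 30 = 540.

540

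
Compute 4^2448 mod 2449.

808

4^1 ≡ 4 (mod 2449)
4^2 ≡ 4^2 = 16 ≡ 16 (mod 2449)
4^4 ≡ 16^2 = 256 ≡ 256 (mod 2449)
4^8 ≡ 256^2 = 65536 ≡ 1862 (mod 2449)
4^16 ≡ 1862^2 = 3467044 ≡ 1709 (mod 2449)
4^32 ≡ 1709^2 = 2920681 ≡ 1473 (mod 2449)
4^64 ≡ 1473^2 = 2169729 ≡ 2364 (mod 2449)
4^128 ≡ 2364^2 = 5588496 ≡ 2327 (mod 2449)
4^256 ≡ 2327^2 = 5414929 ≡ 190 (mod 2449)
4^512 ≡ 190^2 = 36100 ≡ 1814 (mod 2449)
4^1024 ≡ 1814^2 = 3290596 ≡ 1589 (mod 2449)
4^2048 ≡ 1589^2 = 2524921 ≡ 2 (mod 2449)
2448 = 2048 + 256 + 128 + 16 in binary powers of 2.
So 4^2448 ≡ 2 · 190 · 2327 · 1709 ≡ 808 (mod 2449).
Since 808 ≠ 1, base 4 is a Fermat witness: 2449 is composite.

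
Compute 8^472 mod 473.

8^1 ≡ 8 (mod 473)
8^2 ≡ 8^2 = 64 ≡ 64 (mod 473)
8^4 ≡ 64^2 = 4096 ≡ 312 (mod 473)
8^8 ≡ 312^2 = 97344 ≡ 379 (mod 473)
8^16 ≡ 379^2 = 143641 ≡ 322 (mod 473)
8^32 ≡ 322^2 = 103684 ≡ 97 (mod 473)
8^64 ≡ 97^2 = 9409 ≡ 422 (mod 473)
8^128 ≡ 422^2 = 178084 ≡ 236 (mod 473)
8^256 ≡ 236^2 = 55696 ≡ 355 (mod 473)
472 = 256 + 128 + 64 + 16 + 8 in binary powers of 2.
So 8^472 ≡ 355 · 236 · 422 · 322 · 379 ≡ 262 (mod 473).
Since 262 ≠ 1, base 8 is a Fermat witness: 473 is composite.

262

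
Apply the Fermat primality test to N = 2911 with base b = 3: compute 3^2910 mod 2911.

3^1 ≡ 3 (mod 2911)
3^2 ≡ 3^2 = 9 ≡ 9 (mod 2911)
3^4 ≡ 9^2 = 81 ≡ 81 (mod 2911)
3^8 ≡ 81^2 = 6561 ≡ 739 (mod 2911)
3^16 ≡ 739^2 = 546121 ≡ 1764 (mod 2911)
3^32 ≡ 1764^2 = 3111696 ≡ 2748 (mod 2911)
3^64 ≡ 2748^2 = 7551504 ≡ 370 (mod 2911)
3^128 ≡ 370^2 = 136900 ≡ 83 (mod 2911)
3^256 ≡ 83^2 = 6889 ≡ 1067 (mod 2911)
3^512 ≡ 1067^2 = 1138489 ≡ 288 (mod 2911)
3^1024 ≡ 288^2 = 82944 ≡ 1436 (mod 2911)
3^2048 ≡ 1436^2 = 2062096 ≡ 1108 (mod 2911)
2910 = 2048 + 512 + 256 + 64 + 16 + 8 + 4 + 2 in binary powers of 2.
So 3^2910 ≡ 1108 · 288 · 1067 · 370 · 1764 · 739 · 81 · 9 ≡ 811 (mod 2911).
Since 811 ≠ 1, base 3 is a Fermat witness: 2911 is composite.

811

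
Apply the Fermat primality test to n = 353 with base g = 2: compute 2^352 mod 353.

1

2^1 ≡ 2 (mod 353)
2^2 ≡ 2^2 = 4 ≡ 4 (mod 353)
2^4 ≡ 4^2 = 16 ≡ 16 (mod 353)
2^8 ≡ 16^2 = 256 ≡ 256 (mod 353)
2^16 ≡ 256^2 = 65536 ≡ 231 (mod 353)
2^32 ≡ 231^2 = 53361 ≡ 58 (mod 353)
2^64 ≡ 58^2 = 3364 ≡ 187 (mod 353)
2^128 ≡ 187^2 = 34969 ≡ 22 (mod 353)
2^256 ≡ 22^2 = 484 ≡ 131 (mod 353)
352 = 256 + 64 + 32 in binary powers of 2.
So 2^352 ≡ 131 · 187 · 58 ≡ 1 (mod 353).
Since the result is 1, base 2 gives no evidence that 353 is composite.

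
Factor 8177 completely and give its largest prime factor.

8177 = 13 · 629
629 = 17 · 37
37 is prime.
So 8177 = 13 · 17 · 37; the largest prime factor is 37.

37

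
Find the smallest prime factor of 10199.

7

10199 is odd.
Digit sum 20, not divisible by 3.
Ends in 9: not divisible by 5.
7: 10199 = 7·1457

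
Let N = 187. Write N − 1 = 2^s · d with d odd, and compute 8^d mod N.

94

187 − 1 = 186 = 2^1 · 93, so d = 93.
8^1 ≡ 8 (mod 187)
8^2 ≡ 8^2 = 64 ≡ 64 (mod 187)
8^4 ≡ 64^2 = 4096 ≡ 169 (mod 187)
8^8 ≡ 169^2 = 28561 ≡ 137 (mod 187)
8^16 ≡ 137^2 = 18769 ≡ 69 (mod 187)
8^32 ≡ 69^2 = 4761 ≡ 86 (mod 187)
8^64 ≡ 86^2 = 7396 ≡ 103 (mod 187)
93 = 64 + 16 + 8 + 4 + 1 in binary powers of 2.
So 8^93 ≡ 103 · 69 · 137 · 169 · 8 ≡ 94 (mod 187).
Squaring chain: 94; never reaches −1, so base 8 is a Miller–Rabin witness that 187 is composite.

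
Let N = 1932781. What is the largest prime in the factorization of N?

1932781 = 17 · 113693
113693 = 41 · 2773
2773 = 47 · 59
59 is prime.
So 1932781 = 17 · 41 · 47 · 59; the largest prime factor is 59.

59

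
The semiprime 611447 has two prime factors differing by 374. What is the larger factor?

991

Since p = q + 374, we have 611447 = q(q + 374), so q² + 374q − 611447 = 0.
Discriminant: 374² + 4·611447 = 139876 + 2445788 = 2585664; √2585664 = 1608.
q = (−374 + 1608)/2 = 617, and p = q + 374 = 991.
Check: 617 · 991 = 611447.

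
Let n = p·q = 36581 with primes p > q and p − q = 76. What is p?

233

Since p = q + 76, we have 36581 = q(q + 76), so q² + 76q − 36581 = 0.
Discriminant: 76² + 4·36581 = 5776 + 146324 = 152100; √152100 = 390.
q = (−76 + 390)/2 = 157, and p = q + 76 = 233.
Check: 157 · 233 = 36581.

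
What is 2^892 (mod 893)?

2^1 ≡ 2 (mod 893)
2^2 ≡ 2^2 = 4 ≡ 4 (mod 893)
2^4 ≡ 4^2 = 16 ≡ 16 (mod 893)
2^8 ≡ 16^2 = 256 ≡ 256 (mod 893)
2^16 ≡ 256^2 = 65536 ≡ 347 (mod 893)
2^32 ≡ 347^2 = 120409 ≡ 747 (mod 893)
2^64 ≡ 747^2 = 558009 ≡ 777 (mod 893)
2^128 ≡ 777^2 = 603729 ≡ 61 (mod 893)
2^256 ≡ 61^2 = 3721 ≡ 149 (mod 893)
2^512 ≡ 149^2 = 22201 ≡ 769 (mod 893)
892 = 512 + 256 + 64 + 32 + 16 + 8 + 4 in binary powers of 2.
So 2^892 ≡ 769 · 149 · 777 · 747 · 347 · 256 · 16 ≡ 777 (mod 893).
Since 777 ≠ 1, base 2 is a Fermat witness: 893 is composite.

777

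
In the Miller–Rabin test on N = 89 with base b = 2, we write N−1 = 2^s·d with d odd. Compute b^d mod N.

1

89 − 1 = 88 = 2^3 · 11, so d = 11.
2^1 ≡ 2 (mod 89)
2^2 ≡ 2^2 = 4 ≡ 4 (mod 89)
2^4 ≡ 4^2 = 16 ≡ 16 (mod 89)
2^8 ≡ 16^2 = 256 ≡ 78 (mod 89)
11 = 8 + 2 + 1 in binary powers of 2.
So 2^11 ≡ 78 · 4 · 2 ≡ 1 (mod 89).
Since 2^d ≡ 1 (mod 89), base 2 does not prove 89 composite.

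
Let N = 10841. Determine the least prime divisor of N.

10841 is odd.
Digit sum 14, not divisible by 3.
Ends in 1: not divisible by 5.
7: 10841 = 7·1548 + 5
11: 10841 = 11·985 + 6
13: 10841 = 13·833 + 12
17: 10841 = 17·637 + 12
19: 10841 = 19·570 + 11
23: 10841 = 23·471 + 8
29: 10841 = 29·373 + 24
31: 10841 = 31·349 + 22
37: 10841 = 37·293

37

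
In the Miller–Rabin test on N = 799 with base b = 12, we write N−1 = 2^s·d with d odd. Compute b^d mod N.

799 − 1 = 798 = 2^1 · 399, so d = 399.
12^1 ≡ 12 (mod 799)
12^2 ≡ 12^2 = 144 ≡ 144 (mod 799)
12^4 ≡ 144^2 = 20736 ≡ 761 (mod 799)
12^8 ≡ 761^2 = 579121 ≡ 645 (mod 799)
12^16 ≡ 645^2 = 416025 ≡ 545 (mod 799)
12^32 ≡ 545^2 = 297025 ≡ 596 (mod 799)
12^64 ≡ 596^2 = 355216 ≡ 460 (mod 799)
12^128 ≡ 460^2 = 211600 ≡ 664 (mod 799)
12^256 ≡ 664^2 = 440896 ≡ 647 (mod 799)
399 = 256 + 128 + 8 + 4 + 2 + 1 in binary powers of 2.
So 12^399 ≡ 647 · 664 · 645 · 761 · 144 · 12 ≡ 316 (mod 799).
Squaring chain: 316; never reaches −1, so base 12 is a Miller–Rabin witness that 799 is composite.

316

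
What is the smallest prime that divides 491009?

491009 is odd.
Digit sum 23, not divisible by 3.
Ends in 9: not divisible by 5.
7: 491009 = 7·70144 + 1
11: 491009 = 11·44637 + 2
13: 491009 = 13·37769 + 12
17: 491009 = 17·28882 + 15
19: 491009 = 19·25842 + 11
23: 491009 = 23·21348 + 5
29: 491009 = 29·16931 + 10
31: 491009 = 31·15839

31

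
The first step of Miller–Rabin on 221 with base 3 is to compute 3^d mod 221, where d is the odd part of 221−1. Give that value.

198

221 − 1 = 220 = 2^2 · 55, so d = 55.
3^1 ≡ 3 (mod 221)
3^2 ≡ 3^2 = 9 ≡ 9 (mod 221)
3^4 ≡ 9^2 = 81 ≡ 81 (mod 221)
3^8 ≡ 81^2 = 6561 ≡ 152 (mod 221)
3^16 ≡ 152^2 = 23104 ≡ 120 (mod 221)
3^32 ≡ 120^2 = 14400 ≡ 35 (mod 221)
55 = 32 + 16 + 4 + 2 + 1 in binary powers of 2.
So 3^55 ≡ 35 · 120 · 81 · 9 · 3 ≡ 198 (mod 221).
Squaring chain: 198 → 87; never reaches −1, so base 3 is a Miller–Rabin witness that 221 is composite.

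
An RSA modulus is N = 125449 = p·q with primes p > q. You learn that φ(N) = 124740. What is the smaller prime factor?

φ(n) = (p−1)(q−1) = n − (p+q) + 1, so p + q = 125449 − 124740 + 1 = 710.
p and q are the roots of t² − 710t + 125449 = 0.
Discriminant: 710² − 4·125449 = 504100 − 501796 = 2304; √2304 = 48.
q = (710 − 48)/2 = 331, p = (710 + 48)/2 = 379.
Check: 331 · 379 = 125449.

331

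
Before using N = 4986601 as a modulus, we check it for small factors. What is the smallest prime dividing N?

4986601 is odd.
Digit sum 34, not divisible by 3.
Ends in 1: not divisible by 5.
7: 4986601 = 7·712371 + 4
11: 4986601 = 11·453327 + 4
13: 4986601 = 13·383584 + 9
17: 4986601 = 17·293329 + 8
19: 4986601 = 19·262452 + 13
23: 4986601 = 23·216808 + 17
29: 4986601 = 29·171951 + 22
31: 4986601 = 31·160858 + 3
37: 4986601 = 37·134773

37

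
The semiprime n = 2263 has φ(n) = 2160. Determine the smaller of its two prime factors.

31

φ(n) = (p−1)(q−1) = n − (p+q) + 1, so p + q = 2263 − 2160 + 1 = 104.
p and q are the roots of t² − 104t + 2263 = 0.
Discriminant: 104² − 4·2263 = 10816 − 9052 = 1764; √1764 = 42.
q = (104 − 42)/2 = 31, p = (104 + 42)/2 = 73.
Check: 31 · 73 = 2263.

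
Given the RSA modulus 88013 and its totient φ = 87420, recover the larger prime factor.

φ(n) = (p−1)(q−1) = n − (p+q) + 1, so p + q = 88013 − 87420 + 1 = 594.
p and q are the roots of t² − 594t + 88013 = 0.
Discriminant: 594² − 4·88013 = 352836 − 352052 = 784; √784 = 28.
q = (594 − 28)/2 = 283, p = (594 + 28)/2 = 311.
Check: 283 · 311 = 88013.

311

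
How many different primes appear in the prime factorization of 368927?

368927 = 13^2 · 2183
2183 = 37 · 59
368927 = 13^2 · 37 · 59, which has 3 distinct prime factors.

3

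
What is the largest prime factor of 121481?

71

121481 = 29 · 4189
4189 = 59 · 71
71 is prime.
So 121481 = 29 · 59 · 71; the largest prime factor is 71.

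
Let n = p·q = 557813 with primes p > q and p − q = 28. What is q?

Since p = q + 28, we have 557813 = q(q + 28), so q² + 28q − 557813 = 0.
Discriminant: 28² + 4·557813 = 784 + 2231252 = 2232036; √2232036 = 1494.
q = (−28 + 1494)/2 = 733, and p = q + 28 = 761.
Check: 733 · 761 = 557813.

733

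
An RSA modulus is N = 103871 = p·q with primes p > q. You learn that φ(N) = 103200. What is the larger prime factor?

431

φ(n) = (p−1)(q−1) = n − (p+q) + 1, so p + q = 103871 − 103200 + 1 = 672.
p and q are the roots of t² − 672t + 103871 = 0.
Discriminant: 672² − 4·103871 = 451584 − 415484 = 36100; √36100 = 190.
q = (672 − 190)/2 = 241, p = (672 + 190)/2 = 431.
Check: 241 · 431 = 103871.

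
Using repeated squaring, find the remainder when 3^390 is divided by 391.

3^1 ≡ 3 (mod 391)
3^2 ≡ 3^2 = 9 ≡ 9 (mod 391)
3^4 ≡ 9^2 = 81 ≡ 81 (mod 391)
3^8 ≡ 81^2 = 6561 ≡ 305 (mod 391)
3^16 ≡ 305^2 = 93025 ≡ 358 (mod 391)
3^32 ≡ 358^2 = 128164 ≡ 307 (mod 391)
3^64 ≡ 307^2 = 94249 ≡ 18 (mod 391)
3^128 ≡ 18^2 = 324 ≡ 324 (mod 391)
3^256 ≡ 324^2 = 104976 ≡ 188 (mod 391)
390 = 256 + 128 + 4 + 2 in binary powers of 2.
So 3^390 ≡ 188 · 324 · 81 · 9 ≡ 151 (mod 391).
Since 151 ≠ 1, base 3 is a Fermat witness: 391 is composite.

151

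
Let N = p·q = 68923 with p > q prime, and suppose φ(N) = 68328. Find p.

φ(n) = (p−1)(q−1) = n − (p+q) + 1, so p + q = 68923 − 68328 + 1 = 596.
p and q are the roots of t² − 596t + 68923 = 0.
Discriminant: 596² − 4·68923 = 355216 − 275692 = 79524; √79524 = 282.
q = (596 − 282)/2 = 157, p = (596 + 282)/2 = 439.
Check: 157 · 439 = 68923.

439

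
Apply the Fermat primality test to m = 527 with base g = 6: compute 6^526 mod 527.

6^1 ≡ 6 (mod 527)
6^2 ≡ 6^2 = 36 ≡ 36 (mod 527)
6^4 ≡ 36^2 = 1296 ≡ 242 (mod 527)
6^8 ≡ 242^2 = 58564 ≡ 67 (mod 527)
6^16 ≡ 67^2 = 4489 ≡ 273 (mod 527)
6^32 ≡ 273^2 = 74529 ≡ 222 (mod 527)
6^64 ≡ 222^2 = 49284 ≡ 273 (mod 527)
6^128 ≡ 273^2 = 74529 ≡ 222 (mod 527)
6^256 ≡ 222^2 = 49284 ≡ 273 (mod 527)
6^512 ≡ 273^2 = 74529 ≡ 222 (mod 527)
526 = 512 + 8 + 4 + 2 in binary powers of 2.
So 6^526 ≡ 222 · 67 · 242 · 36 ≡ 366 (mod 527).
Since 366 ≠ 1, base 6 is a Fermat witness: 527 is composite.

366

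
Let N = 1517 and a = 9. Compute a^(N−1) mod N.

9^1 ≡ 9 (mod 1517)
9^2 ≡ 9^2 = 81 ≡ 81 (mod 1517)
9^4 ≡ 81^2 = 6561 ≡ 493 (mod 1517)
9^8 ≡ 493^2 = 243049 ≡ 329 (mod 1517)
9^16 ≡ 329^2 = 108241 ≡ 534 (mod 1517)
9^32 ≡ 534^2 = 285156 ≡ 1477 (mod 1517)
9^64 ≡ 1477^2 = 2181529 ≡ 83 (mod 1517)
9^128 ≡ 83^2 = 6889 ≡ 821 (mod 1517)
9^256 ≡ 821^2 = 674041 ≡ 493 (mod 1517)
9^512 ≡ 493^2 = 243049 ≡ 329 (mod 1517)
9^1024 ≡ 329^2 = 108241 ≡ 534 (mod 1517)
1516 = 1024 + 256 + 128 + 64 + 32 + 8 + 4 in binary powers of 2.
So 9^1516 ≡ 534 · 493 · 821 · 83 · 1477 · 329 · 493 ≡ 493 (mod 1517).
Since 493 ≠ 1, base 9 is a Fermat witness: 1517 is composite.

493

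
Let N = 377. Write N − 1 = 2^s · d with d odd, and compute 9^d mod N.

377 − 1 = 376 = 2^3 · 47, so d = 47.
9^1 ≡ 9 (mod 377)
9^2 ≡ 9^2 = 81 ≡ 81 (mod 377)
9^4 ≡ 81^2 = 6561 ≡ 152 (mod 377)
9^8 ≡ 152^2 = 23104 ≡ 107 (mod 377)
9^16 ≡ 107^2 = 11449 ≡ 139 (mod 377)
9^32 ≡ 139^2 = 19321 ≡ 94 (mod 377)
47 = 32 + 8 + 4 + 2 + 1 in binary powers of 2.
So 9^47 ≡ 94 · 107 · 152 · 81 · 9 ≡ 237 (mod 377).
Squaring chain: 237 → 373 → 16; never reaches −1, so base 9 is a Miller–Rabin witness that 377 is composite.

237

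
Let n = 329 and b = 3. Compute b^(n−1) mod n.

3^1 ≡ 3 (mod 329)
3^2 ≡ 3^2 = 9 ≡ 9 (mod 329)
3^4 ≡ 9^2 = 81 ≡ 81 (mod 329)
3^8 ≡ 81^2 = 6561 ≡ 310 (mod 329)
3^16 ≡ 310^2 = 96100 ≡ 32 (mod 329)
3^32 ≡ 32^2 = 1024 ≡ 37 (mod 329)
3^64 ≡ 37^2 = 1369 ≡ 53 (mod 329)
3^128 ≡ 53^2 = 2809 ≡ 177 (mod 329)
3^256 ≡ 177^2 = 31329 ≡ 74 (mod 329)
328 = 256 + 64 + 8 in binary powers of 2.
So 3^328 ≡ 74 · 53 · 310 ≡ 165 (mod 329).
Since 165 ≠ 1, base 3 is a Fermat witness: 329 is composite.

165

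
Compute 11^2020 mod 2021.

11^1 ≡ 11 (mod 2021)
11^2 ≡ 11^2 = 121 ≡ 121 (mod 2021)
11^4 ≡ 121^2 = 14641 ≡ 494 (mod 2021)
11^8 ≡ 494^2 = 244036 ≡ 1516 (mod 2021)
11^16 ≡ 1516^2 = 2298256 ≡ 379 (mod 2021)
11^32 ≡ 379^2 = 143641 ≡ 150 (mod 2021)
11^64 ≡ 150^2 = 22500 ≡ 269 (mod 2021)
11^128 ≡ 269^2 = 72361 ≡ 1626 (mod 2021)
11^256 ≡ 1626^2 = 2643876 ≡ 408 (mod 2021)
11^512 ≡ 408^2 = 166464 ≡ 742 (mod 2021)
11^1024 ≡ 742^2 = 550564 ≡ 852 (mod 2021)
2020 = 1024 + 512 + 256 + 128 + 64 + 32 + 4 in binary powers of 2.
So 11^2020 ≡ 852 · 742 · 408 · 1626 · 269 · 150 · 494 ≡ 1741 (mod 2021).
Since 1741 ≠ 1, base 11 is a Fermat witness: 2021 is composite.

1741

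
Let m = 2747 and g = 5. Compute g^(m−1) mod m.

5^1 ≡ 5 (mod 2747)
5^2 ≡ 5^2 = 25 ≡ 25 (mod 2747)
5^4 ≡ 25^2 = 625 ≡ 625 (mod 2747)
5^8 ≡ 625^2 = 390625 ≡ 551 (mod 2747)
5^16 ≡ 551^2 = 303601 ≡ 1431 (mod 2747)
5^32 ≡ 1431^2 = 2047761 ≡ 1246 (mod 2747)
5^64 ≡ 1246^2 = 1552516 ≡ 461 (mod 2747)
5^128 ≡ 461^2 = 212521 ≡ 1002 (mod 2747)
5^256 ≡ 1002^2 = 1004004 ≡ 1349 (mod 2747)
5^512 ≡ 1349^2 = 1819801 ≡ 1287 (mod 2747)
5^1024 ≡ 1287^2 = 1656369 ≡ 2675 (mod 2747)
5^2048 ≡ 2675^2 = 7155625 ≡ 2437 (mod 2747)
2746 = 2048 + 512 + 128 + 32 + 16 + 8 + 2 in binary powers of 2.
So 5^2746 ≡ 2437 · 1287 · 1002 · 1246 · 1431 · 551 · 25 ≡ 332 (mod 2747).
Since 332 ≠ 1, base 5 is a Fermat witness: 2747 is composite.

332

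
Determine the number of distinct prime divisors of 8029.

8029 = 7 · 1147
1147 = 31 · 37
8029 = 7 · 31 · 37, which has 3 distinct prime factors.

3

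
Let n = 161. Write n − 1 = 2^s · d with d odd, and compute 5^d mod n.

66

161 − 1 = 160 = 2^5 · 5, so d = 5.
5^1 ≡ 5 (mod 161)
5^2 ≡ 5^2 = 25 ≡ 25 (mod 161)
5^4 ≡ 25^2 = 625 ≡ 142 (mod 161)
5 = 4 + 1 in binary powers of 2.
So 5^5 ≡ 142 · 5 ≡ 66 (mod 161).
Squaring chain: 66 → 9 → 81 → 121 → 151; never reaches −1, so base 5 is a Miller–Rabin witness that 161 is composite.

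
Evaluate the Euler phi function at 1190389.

1154736

Factor: 1190389 = 67 · 109 · 163.
φ(1190389) = (67−1) · (109−1) · (163−1) = 66 · 108 · 162 = 1154736.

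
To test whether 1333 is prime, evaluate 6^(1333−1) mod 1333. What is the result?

6^1 ≡ 6 (mod 1333)
6^2 ≡ 6^2 = 36 ≡ 36 (mod 1333)
6^4 ≡ 36^2 = 1296 ≡ 1296 (mod 1333)
6^8 ≡ 1296^2 = 1679616 ≡ 36 (mod 1333)
6^16 ≡ 36^2 = 1296 ≡ 1296 (mod 1333)
6^32 ≡ 1296^2 = 1679616 ≡ 36 (mod 1333)
6^64 ≡ 36^2 = 1296 ≡ 1296 (mod 1333)
6^128 ≡ 1296^2 = 1679616 ≡ 36 (mod 1333)
6^256 ≡ 36^2 = 1296 ≡ 1296 (mod 1333)
6^512 ≡ 1296^2 = 1679616 ≡ 36 (mod 1333)
6^1024 ≡ 36^2 = 1296 ≡ 1296 (mod 1333)
1332 = 1024 + 256 + 32 + 16 + 4 in binary powers of 2.
So 6^1332 ≡ 1296 · 1296 · 36 · 1296 · 1296 ≡ 1 (mod 1333).
Since the result is 1, base 6 gives no evidence that 1333 is composite.

1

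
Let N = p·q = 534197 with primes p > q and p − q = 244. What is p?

863

Since p = q + 244, we have 534197 = q(q + 244), so q² + 244q − 534197 = 0.
Discriminant: 244² + 4·534197 = 59536 + 2136788 = 2196324; √2196324 = 1482.
q = (−244 + 1482)/2 = 619, and p = q + 244 = 863.
Check: 619 · 863 = 534197.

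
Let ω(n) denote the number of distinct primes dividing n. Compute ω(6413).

6413 = 11^2 · 53
6413 = 11^2 · 53, which has 2 distinct prime factors.

2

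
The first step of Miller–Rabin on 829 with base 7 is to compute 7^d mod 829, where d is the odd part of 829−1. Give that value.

583

829 − 1 = 828 = 2^2 · 207, so d = 207.
7^1 ≡ 7 (mod 829)
7^2 ≡ 7^2 = 49 ≡ 49 (mod 829)
7^4 ≡ 49^2 = 2401 ≡ 743 (mod 829)
7^8 ≡ 743^2 = 552049 ≡ 764 (mod 829)
7^16 ≡ 764^2 = 583696 ≡ 80 (mod 829)
7^32 ≡ 80^2 = 6400 ≡ 597 (mod 829)
7^64 ≡ 597^2 = 356409 ≡ 768 (mod 829)
7^128 ≡ 768^2 = 589824 ≡ 405 (mod 829)
207 = 128 + 64 + 8 + 4 + 2 + 1 in binary powers of 2.
So 7^207 ≡ 405 · 768 · 764 · 743 · 49 · 7 ≡ 583 (mod 829).
Squaring chain: 583 → 828; reaches −1, so base 7 does not prove 829 composite.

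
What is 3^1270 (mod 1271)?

893

3^1 ≡ 3 (mod 1271)
3^2 ≡ 3^2 = 9 ≡ 9 (mod 1271)
3^4 ≡ 9^2 = 81 ≡ 81 (mod 1271)
3^8 ≡ 81^2 = 6561 ≡ 206 (mod 1271)
3^16 ≡ 206^2 = 42436 ≡ 493 (mod 1271)
3^32 ≡ 493^2 = 243049 ≡ 288 (mod 1271)
3^64 ≡ 288^2 = 82944 ≡ 329 (mod 1271)
3^128 ≡ 329^2 = 108241 ≡ 206 (mod 1271)
3^256 ≡ 206^2 = 42436 ≡ 493 (mod 1271)
3^512 ≡ 493^2 = 243049 ≡ 288 (mod 1271)
3^1024 ≡ 288^2 = 82944 ≡ 329 (mod 1271)
1270 = 1024 + 128 + 64 + 32 + 16 + 4 + 2 in binary powers of 2.
So 3^1270 ≡ 329 · 206 · 329 · 288 · 493 · 81 · 9 ≡ 893 (mod 1271).
Since 893 ≠ 1, base 3 is a Fermat witness: 1271 is composite.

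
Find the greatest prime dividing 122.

122 = 2 · 61
61 is prime.
So 122 = 2 · 61; the largest prime factor is 61.

61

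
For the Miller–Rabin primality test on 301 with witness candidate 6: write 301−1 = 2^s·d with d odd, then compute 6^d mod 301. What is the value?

301 − 1 = 300 = 2^2 · 75, so d = 75.
6^1 ≡ 6 (mod 301)
6^2 ≡ 6^2 = 36 ≡ 36 (mod 301)
6^4 ≡ 36^2 = 1296 ≡ 92 (mod 301)
6^8 ≡ 92^2 = 8464 ≡ 36 (mod 301)
6^16 ≡ 36^2 = 1296 ≡ 92 (mod 301)
6^32 ≡ 92^2 = 8464 ≡ 36 (mod 301)
6^64 ≡ 36^2 = 1296 ≡ 92 (mod 301)
75 = 64 + 8 + 2 + 1 in binary powers of 2.
So 6^75 ≡ 92 · 36 · 36 · 6 ≡ 216 (mod 301).
Squaring chain: 216 → 1; never reaches −1, so base 6 is a Miller–Rabin witness that 301 is composite.

216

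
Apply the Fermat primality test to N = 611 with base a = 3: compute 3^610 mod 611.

341

3^1 ≡ 3 (mod 611)
3^2 ≡ 3^2 = 9 ≡ 9 (mod 611)
3^4 ≡ 9^2 = 81 ≡ 81 (mod 611)
3^8 ≡ 81^2 = 6561 ≡ 451 (mod 611)
3^16 ≡ 451^2 = 203401 ≡ 549 (mod 611)
3^32 ≡ 549^2 = 301401 ≡ 178 (mod 611)
3^64 ≡ 178^2 = 31684 ≡ 523 (mod 611)
3^128 ≡ 523^2 = 273529 ≡ 412 (mod 611)
3^256 ≡ 412^2 = 169744 ≡ 497 (mod 611)
3^512 ≡ 497^2 = 247009 ≡ 165 (mod 611)
610 = 512 + 64 + 32 + 2 in binary powers of 2.
So 3^610 ≡ 165 · 523 · 178 · 9 ≡ 341 (mod 611).
Since 341 ≠ 1, base 3 is a Fermat witness: 611 is composite.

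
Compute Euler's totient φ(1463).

1080

Factor: 1463 = 7 · 11 · 19.
φ(1463) = (7−1) · (11−1) · (19−1) = 6 · 10 · 18 = 1080.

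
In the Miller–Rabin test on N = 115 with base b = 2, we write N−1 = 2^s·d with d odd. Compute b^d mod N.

115 − 1 = 114 = 2^1 · 57, so d = 57.
2^1 ≡ 2 (mod 115)
2^2 ≡ 2^2 = 4 ≡ 4 (mod 115)
2^4 ≡ 4^2 = 16 ≡ 16 (mod 115)
2^8 ≡ 16^2 = 256 ≡ 26 (mod 115)
2^16 ≡ 26^2 = 676 ≡ 101 (mod 115)
2^32 ≡ 101^2 = 10201 ≡ 81 (mod 115)
57 = 32 + 16 + 8 + 1 in binary powers of 2.
So 2^57 ≡ 81 · 101 · 26 · 2 ≡ 27 (mod 115).
Squaring chain: 27; never reaches −1, so base 2 is a Miller–Rabin witness that 115 is composite.

27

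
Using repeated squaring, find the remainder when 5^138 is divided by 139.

1

5^1 ≡ 5 (mod 139)
5^2 ≡ 5^2 = 25 ≡ 25 (mod 139)
5^4 ≡ 25^2 = 625 ≡ 69 (mod 139)
5^8 ≡ 69^2 = 4761 ≡ 35 (mod 139)
5^16 ≡ 35^2 = 1225 ≡ 113 (mod 139)
5^32 ≡ 113^2 = 12769 ≡ 120 (mod 139)
5^64 ≡ 120^2 = 14400 ≡ 83 (mod 139)
5^128 ≡ 83^2 = 6889 ≡ 78 (mod 139)
138 = 128 + 8 + 2 in binary powers of 2.
So 5^138 ≡ 78 · 35 · 25 ≡ 1 (mod 139).
Since the result is 1, base 5 gives no evidence that 139 is composite.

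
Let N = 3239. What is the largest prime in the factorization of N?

3239 = 41 · 79
79 is prime.
So 3239 = 41 · 79; the largest prime factor is 79.

79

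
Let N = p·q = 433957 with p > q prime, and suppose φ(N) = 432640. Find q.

φ(n) = (p−1)(q−1) = n − (p+q) + 1, so p + q = 433957 − 432640 + 1 = 1318.
p and q are the roots of t² − 1318t + 433957 = 0.
Discriminant: 1318² − 4·433957 = 1737124 − 1735828 = 1296; √1296 = 36.
q = (1318 − 36)/2 = 641, p = (1318 + 36)/2 = 677.
Check: 641 · 677 = 433957.

641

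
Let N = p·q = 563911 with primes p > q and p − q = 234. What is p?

Since p = q + 234, we have 563911 = q(q + 234), so q² + 234q − 563911 = 0.
Discriminant: 234² + 4·563911 = 54756 + 2255644 = 2310400; √2310400 = 1520.
q = (−234 + 1520)/2 = 643, and p = q + 234 = 877.
Check: 643 · 877 = 563911.

877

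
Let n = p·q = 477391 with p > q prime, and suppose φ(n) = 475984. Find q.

φ(n) = (p−1)(q−1) = n − (p+q) + 1, so p + q = 477391 − 475984 + 1 = 1408.
p and q are the roots of t² − 1408t + 477391 = 0.
Discriminant: 1408² − 4·477391 = 1982464 − 1909564 = 72900; √72900 = 270.
q = (1408 − 270)/2 = 569, p = (1408 + 270)/2 = 839.
Check: 569 · 839 = 477391.

569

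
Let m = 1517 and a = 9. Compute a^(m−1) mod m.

9^1 ≡ 9 (mod 1517)
9^2 ≡ 9^2 = 81 ≡ 81 (mod 1517)
9^4 ≡ 81^2 = 6561 ≡ 493 (mod 1517)
9^8 ≡ 493^2 = 243049 ≡ 329 (mod 1517)
9^16 ≡ 329^2 = 108241 ≡ 534 (mod 1517)
9^32 ≡ 534^2 = 285156 ≡ 1477 (mod 1517)
9^64 ≡ 1477^2 = 2181529 ≡ 83 (mod 1517)
9^128 ≡ 83^2 = 6889 ≡ 821 (mod 1517)
9^256 ≡ 821^2 = 674041 ≡ 493 (mod 1517)
9^512 ≡ 493^2 = 243049 ≡ 329 (mod 1517)
9^1024 ≡ 329^2 = 108241 ≡ 534 (mod 1517)
1516 = 1024 + 256 + 128 + 64 + 32 + 8 + 4 in binary powers of 2.
So 9^1516 ≡ 534 · 493 · 821 · 83 · 1477 · 329 · 493 ≡ 493 (mod 1517).
Since 493 ≠ 1, base 9 is a Fermat witness: 1517 is composite.

493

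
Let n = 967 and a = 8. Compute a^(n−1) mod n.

1

8^1 ≡ 8 (mod 967)
8^2 ≡ 8^2 = 64 ≡ 64 (mod 967)
8^4 ≡ 64^2 = 4096 ≡ 228 (mod 967)
8^8 ≡ 228^2 = 51984 ≡ 733 (mod 967)
8^16 ≡ 733^2 = 537289 ≡ 604 (mod 967)
8^32 ≡ 604^2 = 364816 ≡ 257 (mod 967)
8^64 ≡ 257^2 = 66049 ≡ 293 (mod 967)
8^128 ≡ 293^2 = 85849 ≡ 753 (mod 967)
8^256 ≡ 753^2 = 567009 ≡ 347 (mod 967)
8^512 ≡ 347^2 = 120409 ≡ 501 (mod 967)
966 = 512 + 256 + 128 + 64 + 4 + 2 in binary powers of 2.
So 8^966 ≡ 501 · 347 · 753 · 293 · 228 · 64 ≡ 1 (mod 967).
Since the result is 1, base 8 gives no evidence that 967 is composite.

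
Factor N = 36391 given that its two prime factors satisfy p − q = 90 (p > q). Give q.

151

Since p = q + 90, we have 36391 = q(q + 90), so q² + 90q − 36391 = 0.
Discriminant: 90² + 4·36391 = 8100 + 145564 = 153664; √153664 = 392.
q = (−90 + 392)/2 = 151, and p = q + 90 = 241.
Check: 151 · 241 = 36391.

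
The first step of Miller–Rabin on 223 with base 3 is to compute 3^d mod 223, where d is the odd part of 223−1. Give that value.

223 − 1 = 222 = 2^1 · 111, so d = 111.
3^1 ≡ 3 (mod 223)
3^2 ≡ 3^2 = 9 ≡ 9 (mod 223)
3^4 ≡ 9^2 = 81 ≡ 81 (mod 223)
3^8 ≡ 81^2 = 6561 ≡ 94 (mod 223)
3^16 ≡ 94^2 = 8836 ≡ 139 (mod 223)
3^32 ≡ 139^2 = 19321 ≡ 143 (mod 223)
3^64 ≡ 143^2 = 20449 ≡ 156 (mod 223)
111 = 64 + 32 + 8 + 4 + 2 + 1 in binary powers of 2.
So 3^111 ≡ 156 · 143 · 94 · 81 · 9 · 3 ≡ 222 (mod 223).
Since 3^d ≡ 222 (mod 223), base 3 does not prove 223 composite.

222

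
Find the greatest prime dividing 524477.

524477 = 71 · 7387
7387 = 83 · 89
89 is prime.
So 524477 = 71 · 83 · 89; the largest prime factor is 89.

89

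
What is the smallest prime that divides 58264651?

89

58264651 is odd.
Digit sum 37, not divisible by 3.
Ends in 1: not divisible by 5.
7: 58264651 = 7·8323521 + 4
11: 58264651 = 11·5296786 + 5
13: 58264651 = 13·4481896 + 3
17: 58264651 = 17·3427332 + 7
19: 58264651 = 19·3066560 + 11
23: 58264651 = 23·2533245 + 16
29: 58264651 = 29·2009125 + 26
31: 58264651 = 31·1879504 + 27
37: 58264651 = 37·1574720 + 11
41: 58264651 = 41·1421089 + 2
43: 58264651 = 43·1354991 + 38
47: 58264651 = 47·1239673 + 20
53: 58264651 = 53·1099333 + 2
59: 58264651 = 59·987536 + 27
61: 58264651 = 61·955158 + 13
67: 58264651 = 67·869621 + 44
71: 58264651 = 71·820628 + 63
73: 58264651 = 73·798145 + 66
79: 58264651 = 79·737527 + 18
83: 58264651 = 83·701983 + 62
89: 58264651 = 89·654659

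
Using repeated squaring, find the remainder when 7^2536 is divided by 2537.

122

7^1 ≡ 7 (mod 2537)
7^2 ≡ 7^2 = 49 ≡ 49 (mod 2537)
7^4 ≡ 49^2 = 2401 ≡ 2401 (mod 2537)
7^8 ≡ 2401^2 = 5764801 ≡ 737 (mod 2537)
7^16 ≡ 737^2 = 543169 ≡ 251 (mod 2537)
7^32 ≡ 251^2 = 63001 ≡ 2113 (mod 2537)
7^64 ≡ 2113^2 = 4464769 ≡ 2186 (mod 2537)
7^128 ≡ 2186^2 = 4778596 ≡ 1425 (mod 2537)
7^256 ≡ 1425^2 = 2030625 ≡ 1025 (mod 2537)
7^512 ≡ 1025^2 = 1050625 ≡ 307 (mod 2537)
7^1024 ≡ 307^2 = 94249 ≡ 380 (mod 2537)
7^2048 ≡ 380^2 = 144400 ≡ 2328 (mod 2537)
2536 = 2048 + 256 + 128 + 64 + 32 + 8 in binary powers of 2.
So 7^2536 ≡ 2328 · 1025 · 1425 · 2186 · 2113 · 737 ≡ 122 (mod 2537).
Since 122 ≠ 1, base 7 is a Fermat witness: 2537 is composite.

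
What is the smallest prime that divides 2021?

43

2021 is odd.
Digit sum 5, not divisible by 3.
Ends in 1: not divisible by 5.
7: 2021 = 7·288 + 5
11: 2021 = 11·183 + 8
13: 2021 = 13·155 + 6
17: 2021 = 17·118 + 15
19: 2021 = 19·106 + 7
23: 2021 = 23·87 + 20
29: 2021 = 29·69 + 20
31: 2021 = 31·65 + 6
37: 2021 = 37·54 + 23
41: 2021 = 41·49 + 12
43: 2021 = 43·47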